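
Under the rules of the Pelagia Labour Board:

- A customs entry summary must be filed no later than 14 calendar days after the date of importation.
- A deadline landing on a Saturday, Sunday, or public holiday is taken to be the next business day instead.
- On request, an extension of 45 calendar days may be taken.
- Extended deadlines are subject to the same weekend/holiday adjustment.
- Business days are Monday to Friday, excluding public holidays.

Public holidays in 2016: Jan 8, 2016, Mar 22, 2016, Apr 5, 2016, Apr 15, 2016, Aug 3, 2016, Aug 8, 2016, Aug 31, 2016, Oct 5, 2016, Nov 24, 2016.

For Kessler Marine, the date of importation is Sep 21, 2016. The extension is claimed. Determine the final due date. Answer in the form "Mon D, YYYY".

Nov 21, 2016

Adding 14 calendar days to Sep 21, 2016 gives Oct 5, 2016.
Because Oct 5, 2016 is a listed holiday, the deadline becomes Oct 6, 2016 (Thursday).
The 45-calendar-day extension moves the deadline from Oct 6, 2016 to Nov 20, 2016.
Nov 20, 2016 is a Sunday; the next business day is Nov 21, 2016 (Monday).
The final due date is Nov 21, 2016.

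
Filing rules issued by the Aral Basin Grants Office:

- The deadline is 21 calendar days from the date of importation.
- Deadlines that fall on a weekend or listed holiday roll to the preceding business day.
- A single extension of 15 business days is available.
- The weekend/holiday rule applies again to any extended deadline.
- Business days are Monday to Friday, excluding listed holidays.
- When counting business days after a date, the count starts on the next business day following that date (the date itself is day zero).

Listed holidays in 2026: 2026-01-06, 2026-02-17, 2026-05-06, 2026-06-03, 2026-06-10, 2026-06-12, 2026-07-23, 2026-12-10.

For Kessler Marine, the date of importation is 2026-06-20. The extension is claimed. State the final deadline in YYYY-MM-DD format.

From 2026-06-20, 21 calendar days later is 2026-07-11.
Because 2026-07-11 is a Saturday, the deadline becomes 2026-07-10 (Friday).
Counting 15 further business days from 2026-07-10 reaches 2026-08-03.
2026-08-03 (Monday) is already a business day.
So the filing is due 2026-08-03.

2026-08-03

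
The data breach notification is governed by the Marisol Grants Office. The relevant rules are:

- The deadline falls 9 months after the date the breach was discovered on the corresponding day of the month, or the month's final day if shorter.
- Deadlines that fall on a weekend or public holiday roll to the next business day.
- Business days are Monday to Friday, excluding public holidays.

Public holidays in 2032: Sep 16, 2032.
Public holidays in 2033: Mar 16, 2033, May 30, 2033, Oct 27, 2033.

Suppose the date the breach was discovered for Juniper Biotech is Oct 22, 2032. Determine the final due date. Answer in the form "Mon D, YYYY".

9 months from Oct 22, 2032 is Jul 22, 2033.
Jul 22, 2033 (Friday) is already a business day.
Final deadline: Jul 22, 2033.

Jul 22, 2033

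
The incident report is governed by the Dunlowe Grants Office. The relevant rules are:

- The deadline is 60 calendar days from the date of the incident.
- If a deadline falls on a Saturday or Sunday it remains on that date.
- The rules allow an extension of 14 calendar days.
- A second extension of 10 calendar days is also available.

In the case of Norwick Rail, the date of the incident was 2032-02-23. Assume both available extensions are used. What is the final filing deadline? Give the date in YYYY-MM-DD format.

2032-05-17

From 2032-02-23, 60 calendar days later is 2032-04-23.
No adjustment is made for weekends or holidays, so 2032-04-23 stands.
With the 14-day extension, 2032-04-23 becomes 2032-05-07.
2032-05-07 falls on a Friday. The rules make no weekend/holiday allowance, so it remains 2032-05-07.
Add the 10 calendar-day extension to 2032-05-07: 2032-05-17.
2032-05-17 falls on a Monday. The rules make no weekend/holiday allowance, so it remains 2032-05-17.
So the filing is due 2032-05-17.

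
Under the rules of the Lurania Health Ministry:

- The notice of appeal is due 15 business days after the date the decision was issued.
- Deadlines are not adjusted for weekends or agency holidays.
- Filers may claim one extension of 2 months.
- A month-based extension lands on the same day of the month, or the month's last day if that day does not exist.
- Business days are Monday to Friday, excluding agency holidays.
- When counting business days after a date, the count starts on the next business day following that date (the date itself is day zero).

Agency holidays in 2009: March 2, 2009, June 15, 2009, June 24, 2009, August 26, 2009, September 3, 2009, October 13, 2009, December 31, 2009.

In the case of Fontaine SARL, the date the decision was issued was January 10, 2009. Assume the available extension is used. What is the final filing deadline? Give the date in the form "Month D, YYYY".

15 business days after January 10, 2009, excluding weekends and holidays, is January 30, 2009.
No adjustment is made for weekends or holidays, so January 30, 2009 stands.
Applying the 2 months extension: 2 months after January 30, 2009 is March 30, 2009.
March 30, 2009 is a Monday; no weekend or holiday adjustment applies.
Deadline: March 30, 2009.

March 30, 2009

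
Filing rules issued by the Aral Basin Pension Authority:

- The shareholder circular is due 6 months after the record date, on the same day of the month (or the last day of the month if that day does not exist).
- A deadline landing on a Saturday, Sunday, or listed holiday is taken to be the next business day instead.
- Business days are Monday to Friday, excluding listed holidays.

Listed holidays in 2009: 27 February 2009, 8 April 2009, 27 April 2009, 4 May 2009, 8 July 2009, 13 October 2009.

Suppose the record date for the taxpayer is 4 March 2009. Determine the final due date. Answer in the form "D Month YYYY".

Moving 6 months forward from 4 March 2009 on the corresponding day gives 4 September 2009.
Since 4 September 2009 is a Friday and not a holiday, the date is unchanged.
So the filing is due 4 September 2009.

4 September 2009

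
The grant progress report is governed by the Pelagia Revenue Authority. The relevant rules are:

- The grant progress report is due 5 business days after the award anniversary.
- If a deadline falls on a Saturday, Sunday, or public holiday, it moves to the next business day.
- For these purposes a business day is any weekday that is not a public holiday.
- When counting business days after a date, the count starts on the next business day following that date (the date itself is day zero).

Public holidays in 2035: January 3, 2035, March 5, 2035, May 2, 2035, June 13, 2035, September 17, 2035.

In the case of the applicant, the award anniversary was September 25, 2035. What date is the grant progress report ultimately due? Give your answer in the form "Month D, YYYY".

October 2, 2035

5 business days after September 25, 2035, excluding weekends and holidays, is October 2, 2035.
October 2, 2035 (Tuesday) is already a business day.
So the filing is due October 2, 2035.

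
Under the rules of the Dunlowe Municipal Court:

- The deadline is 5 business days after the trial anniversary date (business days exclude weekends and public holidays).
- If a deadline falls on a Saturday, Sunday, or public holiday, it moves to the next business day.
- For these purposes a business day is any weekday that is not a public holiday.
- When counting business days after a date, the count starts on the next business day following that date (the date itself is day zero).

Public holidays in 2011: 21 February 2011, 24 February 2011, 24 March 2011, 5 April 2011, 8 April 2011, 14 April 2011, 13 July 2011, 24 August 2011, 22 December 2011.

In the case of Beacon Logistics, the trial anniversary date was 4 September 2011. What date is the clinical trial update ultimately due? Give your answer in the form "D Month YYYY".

9 September 2011

5 business days after 4 September 2011, excluding weekends and holidays, is 9 September 2011.
9 September 2011 falls on a Friday, which is a business day, so no adjustment is needed.
So the filing is due 9 September 2011.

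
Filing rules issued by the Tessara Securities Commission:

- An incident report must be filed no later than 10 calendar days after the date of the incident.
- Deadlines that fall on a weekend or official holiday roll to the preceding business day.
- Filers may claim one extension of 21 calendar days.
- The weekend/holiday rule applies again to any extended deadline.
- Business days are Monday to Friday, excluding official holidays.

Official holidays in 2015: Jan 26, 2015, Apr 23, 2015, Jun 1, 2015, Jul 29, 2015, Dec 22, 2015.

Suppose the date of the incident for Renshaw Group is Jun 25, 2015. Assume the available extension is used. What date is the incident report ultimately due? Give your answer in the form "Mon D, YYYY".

From Jun 25, 2015, 10 calendar days later is Jul 5, 2015.
Jul 5, 2015 is a Sunday, so it moves to the preceding business day, Jul 3, 2015 (Friday).
Applying the 21-calendar-day extension: Jul 3, 2015 + 21 days = Jul 24, 2015.
Jul 24, 2015 is a Friday and not a listed holiday, so it stands.
So the filing is due Jul 24, 2015.

Jul 24, 2015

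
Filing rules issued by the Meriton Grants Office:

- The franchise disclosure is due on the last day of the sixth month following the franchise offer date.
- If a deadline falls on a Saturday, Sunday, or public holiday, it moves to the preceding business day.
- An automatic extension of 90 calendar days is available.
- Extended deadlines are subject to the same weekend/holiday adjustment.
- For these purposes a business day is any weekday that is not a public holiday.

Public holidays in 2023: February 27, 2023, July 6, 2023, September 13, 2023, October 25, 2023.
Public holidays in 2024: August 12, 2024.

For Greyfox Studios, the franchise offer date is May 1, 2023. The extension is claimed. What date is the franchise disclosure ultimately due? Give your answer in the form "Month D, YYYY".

February 28, 2024

6 months after May 1, 2023 is November 2023; that month ends on November 30, 2023.
Since November 30, 2023 is a Thursday and not a holiday, the date is unchanged.
The 90-calendar-day extension moves the deadline from November 30, 2023 to February 28, 2024.
February 28, 2024 (Wednesday) is already a business day.
Deadline: February 28, 2024.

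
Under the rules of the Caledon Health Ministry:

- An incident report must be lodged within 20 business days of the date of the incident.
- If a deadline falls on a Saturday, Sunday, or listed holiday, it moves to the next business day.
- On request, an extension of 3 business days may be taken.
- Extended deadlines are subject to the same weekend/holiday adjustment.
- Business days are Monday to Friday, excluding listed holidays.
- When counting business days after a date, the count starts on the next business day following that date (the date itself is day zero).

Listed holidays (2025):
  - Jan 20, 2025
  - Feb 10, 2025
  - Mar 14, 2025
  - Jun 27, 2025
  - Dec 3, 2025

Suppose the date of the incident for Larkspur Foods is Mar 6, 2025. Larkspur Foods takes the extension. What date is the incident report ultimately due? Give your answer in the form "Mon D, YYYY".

20 business days after Mar 6, 2025, excluding weekends and holidays, is Apr 4, 2025.
Since Apr 4, 2025 is a Friday and not a holiday, the date is unchanged.
The 3-business-day extension runs from Apr 4, 2025 to Apr 9, 2025.
Apr 9, 2025 is a Wednesday and not a listed holiday, so it stands.
Deadline: Apr 9, 2025.

Apr 9, 2025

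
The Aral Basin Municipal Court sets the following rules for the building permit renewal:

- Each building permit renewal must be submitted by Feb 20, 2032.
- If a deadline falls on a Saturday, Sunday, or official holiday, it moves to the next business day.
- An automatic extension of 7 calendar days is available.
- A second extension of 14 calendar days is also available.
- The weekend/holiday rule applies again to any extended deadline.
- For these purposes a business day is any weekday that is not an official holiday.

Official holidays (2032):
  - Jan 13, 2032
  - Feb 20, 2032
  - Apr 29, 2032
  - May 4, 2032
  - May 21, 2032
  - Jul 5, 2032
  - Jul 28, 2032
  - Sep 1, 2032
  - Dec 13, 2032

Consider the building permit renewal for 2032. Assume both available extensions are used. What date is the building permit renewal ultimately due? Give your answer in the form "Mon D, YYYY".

The stated deadline is Feb 20, 2032.
Feb 20, 2032 is a listed holiday; the next business day is Feb 23, 2032 (Monday).
The 7-calendar-day extension moves the deadline from Feb 23, 2032 to Mar 1, 2032.
Since Mar 1, 2032 is a Monday and not a holiday, the date is unchanged.
The 14-calendar-day extension moves the deadline from Mar 1, 2032 to Mar 15, 2032.
Mar 15, 2032 (Monday) is already a business day.
The final due date is Mar 15, 2032.

Mar 15, 2032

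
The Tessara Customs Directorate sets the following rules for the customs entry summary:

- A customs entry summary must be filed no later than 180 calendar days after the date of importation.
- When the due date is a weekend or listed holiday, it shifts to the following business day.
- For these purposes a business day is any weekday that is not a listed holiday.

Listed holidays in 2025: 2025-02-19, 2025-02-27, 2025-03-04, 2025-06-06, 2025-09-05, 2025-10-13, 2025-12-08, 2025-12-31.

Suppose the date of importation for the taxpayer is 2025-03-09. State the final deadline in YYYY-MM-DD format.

Adding 180 calendar days to 2025-03-09 gives 2025-09-05.
2025-09-05 is a listed holiday; the next business day is 2025-09-08 (Monday).
Deadline: 2025-09-08.

2025-09-08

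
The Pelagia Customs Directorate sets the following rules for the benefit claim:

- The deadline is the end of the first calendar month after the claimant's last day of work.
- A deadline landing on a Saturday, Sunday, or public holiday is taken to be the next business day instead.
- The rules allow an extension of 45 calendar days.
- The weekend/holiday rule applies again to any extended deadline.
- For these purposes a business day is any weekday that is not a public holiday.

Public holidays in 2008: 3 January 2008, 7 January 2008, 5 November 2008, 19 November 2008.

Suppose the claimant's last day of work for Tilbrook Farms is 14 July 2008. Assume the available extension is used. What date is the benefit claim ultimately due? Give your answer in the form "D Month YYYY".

The first month after 14 July 2008 is August 2008, whose last day is 31 August 2008.
Because 31 August 2008 is a Sunday, the deadline becomes 1 September 2008 (Monday).
With the 45-day extension, 1 September 2008 becomes 16 October 2008.
16 October 2008 (Thursday) is already a business day.
So the filing is due 16 October 2008.

16 October 2008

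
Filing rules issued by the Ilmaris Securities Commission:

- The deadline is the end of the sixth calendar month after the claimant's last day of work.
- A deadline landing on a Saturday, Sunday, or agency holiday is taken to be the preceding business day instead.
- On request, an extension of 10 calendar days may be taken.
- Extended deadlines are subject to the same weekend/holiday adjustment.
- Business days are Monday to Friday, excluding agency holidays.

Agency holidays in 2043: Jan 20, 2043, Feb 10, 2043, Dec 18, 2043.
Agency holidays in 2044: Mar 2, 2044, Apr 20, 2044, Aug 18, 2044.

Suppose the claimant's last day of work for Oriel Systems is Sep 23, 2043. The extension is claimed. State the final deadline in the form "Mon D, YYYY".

Apr 8, 2044

6 months after Sep 23, 2043 falls in March 2044; the last day of that month is Mar 31, 2044.
Mar 31, 2044 falls on a Thursday, which is a business day, so no adjustment is needed.
Applying the 10-calendar-day extension: Mar 31, 2044 + 10 days = Apr 10, 2044.
Apr 10, 2044 falls on a Sunday. Rolling to the preceding business day gives Apr 8, 2044, a Friday.
Deadline: Apr 8, 2044.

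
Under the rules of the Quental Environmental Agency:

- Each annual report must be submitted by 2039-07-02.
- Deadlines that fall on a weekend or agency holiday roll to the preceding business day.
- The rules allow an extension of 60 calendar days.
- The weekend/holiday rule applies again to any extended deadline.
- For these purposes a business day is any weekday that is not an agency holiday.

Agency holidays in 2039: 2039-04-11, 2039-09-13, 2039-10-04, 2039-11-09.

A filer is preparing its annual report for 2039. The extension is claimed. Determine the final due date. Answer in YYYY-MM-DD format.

The statutory due date is 2039-07-02.
Because 2039-07-02 is a Saturday, the deadline becomes 2039-07-01 (Friday).
With the 60-day extension, 2039-07-01 becomes 2039-08-30.
2039-08-30 is a Tuesday and not a listed holiday, so it stands.
Deadline: 2039-08-30.

2039-08-30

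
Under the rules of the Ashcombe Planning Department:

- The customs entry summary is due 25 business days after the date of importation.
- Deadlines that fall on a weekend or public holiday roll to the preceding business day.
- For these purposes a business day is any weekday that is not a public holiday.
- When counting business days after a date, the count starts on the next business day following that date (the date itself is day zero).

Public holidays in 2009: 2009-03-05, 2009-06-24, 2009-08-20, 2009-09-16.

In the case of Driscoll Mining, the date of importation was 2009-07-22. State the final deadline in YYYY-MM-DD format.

2009-08-27

Counting 25 business days after 2009-07-22 (skipping weekends and listed holidays) reaches 2009-08-27.
2009-08-27 falls on a Thursday, which is a business day, so no adjustment is needed.
Deadline: 2009-08-27.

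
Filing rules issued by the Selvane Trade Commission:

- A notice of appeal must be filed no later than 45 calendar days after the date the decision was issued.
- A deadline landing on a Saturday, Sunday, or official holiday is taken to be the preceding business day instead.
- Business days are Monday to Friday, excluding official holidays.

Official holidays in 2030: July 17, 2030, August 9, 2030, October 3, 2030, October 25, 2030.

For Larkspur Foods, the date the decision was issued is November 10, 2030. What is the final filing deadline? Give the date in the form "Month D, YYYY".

December 25, 2030

45 calendar days after November 10, 2030 is December 25, 2030.
Since December 25, 2030 is a Wednesday and not a holiday, the date is unchanged.
The final due date is December 25, 2030.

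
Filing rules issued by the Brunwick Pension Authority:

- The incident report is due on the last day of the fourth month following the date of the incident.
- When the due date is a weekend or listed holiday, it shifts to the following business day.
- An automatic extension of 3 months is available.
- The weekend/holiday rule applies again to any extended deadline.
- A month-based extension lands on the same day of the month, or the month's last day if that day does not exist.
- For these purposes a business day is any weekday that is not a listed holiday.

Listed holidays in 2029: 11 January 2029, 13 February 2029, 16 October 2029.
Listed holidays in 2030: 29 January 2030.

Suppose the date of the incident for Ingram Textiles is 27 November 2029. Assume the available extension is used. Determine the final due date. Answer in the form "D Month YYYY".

1 July 2030

4 months after 27 November 2029 falls in March 2030; the last day of that month is 31 March 2030.
31 March 2030 is a Sunday, so it moves to the next business day, 1 April 2030 (Monday).
The 3 months extension carries 1 April 2030 to 1 July 2030.
1 July 2030 is a Monday and not a listed holiday, so it stands.
So the filing is due 1 July 2030.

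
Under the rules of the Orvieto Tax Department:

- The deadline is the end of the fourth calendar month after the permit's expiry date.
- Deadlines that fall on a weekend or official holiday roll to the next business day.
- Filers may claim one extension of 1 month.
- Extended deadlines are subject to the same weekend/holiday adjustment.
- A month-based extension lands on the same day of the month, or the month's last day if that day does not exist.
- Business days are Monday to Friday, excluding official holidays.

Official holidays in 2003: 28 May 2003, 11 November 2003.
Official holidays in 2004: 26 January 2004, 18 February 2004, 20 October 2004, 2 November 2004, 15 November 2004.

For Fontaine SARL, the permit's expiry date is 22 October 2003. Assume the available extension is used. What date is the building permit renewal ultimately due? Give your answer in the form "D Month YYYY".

1 April 2004

The fourth month after 22 October 2003 is February 2004, whose last day is 29 February 2004.
29 February 2004 is a Sunday; the next business day is 1 March 2004 (Monday).
The 1 month extension carries 1 March 2004 to 1 April 2004.
Since 1 April 2004 is a Thursday and not a holiday, the date is unchanged.
So the filing is due 1 April 2004.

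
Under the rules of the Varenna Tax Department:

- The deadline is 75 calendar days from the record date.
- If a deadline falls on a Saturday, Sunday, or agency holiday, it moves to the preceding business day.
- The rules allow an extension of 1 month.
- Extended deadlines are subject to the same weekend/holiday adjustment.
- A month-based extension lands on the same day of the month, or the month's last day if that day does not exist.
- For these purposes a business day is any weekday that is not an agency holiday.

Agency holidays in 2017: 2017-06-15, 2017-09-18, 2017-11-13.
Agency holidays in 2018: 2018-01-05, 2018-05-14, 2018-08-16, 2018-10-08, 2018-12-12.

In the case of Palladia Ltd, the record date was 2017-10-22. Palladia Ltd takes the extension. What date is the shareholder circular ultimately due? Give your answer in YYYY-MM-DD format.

2018-02-02

Adding 75 calendar days to 2017-10-22 gives 2018-01-05.
2018-01-05 is a listed holiday; the preceding business day is 2018-01-04 (Thursday).
Add 1 month to 2018-01-04: 2018-02-04.
2018-02-04 is a Sunday; the preceding business day is 2018-02-02 (Friday).
The final due date is 2018-02-02.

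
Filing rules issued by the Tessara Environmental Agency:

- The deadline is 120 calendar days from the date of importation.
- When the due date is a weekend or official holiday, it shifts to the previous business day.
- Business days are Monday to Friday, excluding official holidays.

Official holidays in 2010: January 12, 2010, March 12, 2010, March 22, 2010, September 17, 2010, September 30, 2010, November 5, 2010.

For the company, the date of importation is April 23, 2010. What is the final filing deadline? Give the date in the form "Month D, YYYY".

Trigger date April 23, 2010 + 120 calendar days = August 21, 2010.
August 21, 2010 is a Saturday, so it moves to the preceding business day, August 20, 2010 (Friday).
The final due date is August 20, 2010.

August 20, 2010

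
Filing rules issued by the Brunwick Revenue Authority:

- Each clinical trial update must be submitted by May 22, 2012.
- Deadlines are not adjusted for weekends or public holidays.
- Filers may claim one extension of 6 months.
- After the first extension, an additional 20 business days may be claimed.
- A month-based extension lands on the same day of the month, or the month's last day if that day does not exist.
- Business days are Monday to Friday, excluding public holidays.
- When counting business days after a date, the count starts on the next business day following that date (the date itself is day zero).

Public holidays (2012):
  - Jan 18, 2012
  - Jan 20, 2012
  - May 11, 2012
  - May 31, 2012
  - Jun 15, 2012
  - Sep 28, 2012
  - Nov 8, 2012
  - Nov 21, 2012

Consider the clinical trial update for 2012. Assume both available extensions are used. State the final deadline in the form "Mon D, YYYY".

Dec 20, 2012

The stated deadline is May 22, 2012.
No adjustment is made for weekends or holidays, so May 22, 2012 stands.
Applying the 6 months extension: 6 months after May 22, 2012 is Nov 22, 2012.
No adjustment is made for weekends or holidays, so Nov 22, 2012 stands.
Counting 20 further business days from Nov 22, 2012 reaches Dec 20, 2012.
No adjustment is made for weekends or holidays, so Dec 20, 2012 stands.
The final due date is Dec 20, 2012.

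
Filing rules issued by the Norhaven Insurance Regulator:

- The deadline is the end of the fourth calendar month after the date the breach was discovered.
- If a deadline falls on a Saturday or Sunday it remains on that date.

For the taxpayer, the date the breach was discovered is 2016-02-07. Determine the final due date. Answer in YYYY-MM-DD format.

2016-06-30

4 months after 2016-02-07 is June 2016; that month ends on 2016-06-30.
No adjustment is made for weekends or holidays, so 2016-06-30 stands.
Deadline: 2016-06-30.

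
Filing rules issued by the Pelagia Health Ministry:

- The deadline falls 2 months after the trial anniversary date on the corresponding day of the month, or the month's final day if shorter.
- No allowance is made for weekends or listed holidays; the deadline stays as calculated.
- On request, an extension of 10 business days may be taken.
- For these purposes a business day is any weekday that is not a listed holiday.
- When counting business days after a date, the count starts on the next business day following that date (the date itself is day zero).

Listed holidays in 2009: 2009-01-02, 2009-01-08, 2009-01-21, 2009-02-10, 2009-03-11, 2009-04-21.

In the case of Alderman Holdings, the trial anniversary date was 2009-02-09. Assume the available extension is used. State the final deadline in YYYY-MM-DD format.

2009-04-24

Moving 2 months forward from 2009-02-09 on the corresponding day gives 2009-04-09.
No adjustment is made for weekends or holidays, so 2009-04-09 stands.
Applying the 10-business-day extension: 10 business days after 2009-04-09 is 2009-04-24.
2009-04-24 is a Friday; no weekend or holiday adjustment applies.
Final deadline: 2009-04-24.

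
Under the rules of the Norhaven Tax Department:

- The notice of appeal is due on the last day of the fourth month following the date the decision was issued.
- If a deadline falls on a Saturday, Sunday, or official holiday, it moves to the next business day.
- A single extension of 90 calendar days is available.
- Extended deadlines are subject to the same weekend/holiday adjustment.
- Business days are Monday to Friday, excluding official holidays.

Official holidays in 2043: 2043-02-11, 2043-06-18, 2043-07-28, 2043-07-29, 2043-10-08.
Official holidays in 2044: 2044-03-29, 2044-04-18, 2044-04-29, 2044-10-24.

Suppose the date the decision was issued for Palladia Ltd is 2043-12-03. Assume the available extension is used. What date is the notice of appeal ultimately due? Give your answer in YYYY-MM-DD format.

The fourth month after 2043-12-03 is April 2044, whose last day is 2044-04-30.
2044-04-30 is a Saturday; the next business day is 2044-05-02 (Monday).
The 90-calendar-day extension moves the deadline from 2044-05-02 to 2044-07-31.
Because 2044-07-31 is a Sunday, the deadline becomes 2044-08-01 (Monday).
Deadline: 2044-08-01.

2044-08-01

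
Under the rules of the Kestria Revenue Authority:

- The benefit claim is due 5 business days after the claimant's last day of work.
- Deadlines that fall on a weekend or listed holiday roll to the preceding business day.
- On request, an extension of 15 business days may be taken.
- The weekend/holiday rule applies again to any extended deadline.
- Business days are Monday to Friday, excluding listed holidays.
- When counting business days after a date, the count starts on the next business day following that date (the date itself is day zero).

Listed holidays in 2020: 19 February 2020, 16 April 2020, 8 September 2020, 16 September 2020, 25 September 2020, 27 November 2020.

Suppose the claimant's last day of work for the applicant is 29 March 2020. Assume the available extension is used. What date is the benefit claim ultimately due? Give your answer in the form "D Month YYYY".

27 April 2020

Starting the day after 29 March 2020 and counting 5 business days lands on 3 April 2020.
3 April 2020 (Friday) is already a business day.
Applying the 15-business-day extension: 15 business days after 3 April 2020 is 27 April 2020.
27 April 2020 (Monday) is already a business day.
Final deadline: 27 April 2020.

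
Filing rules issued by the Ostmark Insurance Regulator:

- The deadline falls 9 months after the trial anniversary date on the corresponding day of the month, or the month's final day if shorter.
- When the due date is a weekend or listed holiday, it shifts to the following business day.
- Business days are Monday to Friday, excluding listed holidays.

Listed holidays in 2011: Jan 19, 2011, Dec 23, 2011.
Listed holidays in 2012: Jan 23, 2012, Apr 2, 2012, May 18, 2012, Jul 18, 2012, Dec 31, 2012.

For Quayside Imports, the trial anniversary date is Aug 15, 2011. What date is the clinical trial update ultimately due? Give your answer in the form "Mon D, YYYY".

9 months from Aug 15, 2011 is May 15, 2012.
Since May 15, 2012 is a Tuesday and not a holiday, the date is unchanged.
The final due date is May 15, 2012.

May 15, 2012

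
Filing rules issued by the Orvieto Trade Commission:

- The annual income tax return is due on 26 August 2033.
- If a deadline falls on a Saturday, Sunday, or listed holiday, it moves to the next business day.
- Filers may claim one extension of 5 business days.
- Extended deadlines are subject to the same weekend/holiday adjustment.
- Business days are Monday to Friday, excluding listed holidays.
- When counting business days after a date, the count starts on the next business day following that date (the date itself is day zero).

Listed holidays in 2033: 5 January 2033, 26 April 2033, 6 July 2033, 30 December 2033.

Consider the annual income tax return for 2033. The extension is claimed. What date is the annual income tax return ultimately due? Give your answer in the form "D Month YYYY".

2 September 2033

The stated deadline is 26 August 2033.
26 August 2033 (Friday) is already a business day.
Counting 5 further business days from 26 August 2033 reaches 2 September 2033.
Since 2 September 2033 is a Friday and not a holiday, the date is unchanged.
So the filing is due 2 September 2033.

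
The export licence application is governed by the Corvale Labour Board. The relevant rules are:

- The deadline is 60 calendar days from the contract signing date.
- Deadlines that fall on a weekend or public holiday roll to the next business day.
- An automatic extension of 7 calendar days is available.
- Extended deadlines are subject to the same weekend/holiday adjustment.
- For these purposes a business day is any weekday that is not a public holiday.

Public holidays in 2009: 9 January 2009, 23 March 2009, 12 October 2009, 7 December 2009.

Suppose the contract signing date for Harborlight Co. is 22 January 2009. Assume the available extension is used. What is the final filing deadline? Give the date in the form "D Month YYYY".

Trigger date 22 January 2009 + 60 calendar days = 23 March 2009.
23 March 2009 is a listed holiday, so it moves to the next business day, 24 March 2009 (Tuesday).
With the 7-day extension, 24 March 2009 becomes 31 March 2009.
Since 31 March 2009 is a Tuesday and not a holiday, the date is unchanged.
So the filing is due 31 March 2009.

31 March 2009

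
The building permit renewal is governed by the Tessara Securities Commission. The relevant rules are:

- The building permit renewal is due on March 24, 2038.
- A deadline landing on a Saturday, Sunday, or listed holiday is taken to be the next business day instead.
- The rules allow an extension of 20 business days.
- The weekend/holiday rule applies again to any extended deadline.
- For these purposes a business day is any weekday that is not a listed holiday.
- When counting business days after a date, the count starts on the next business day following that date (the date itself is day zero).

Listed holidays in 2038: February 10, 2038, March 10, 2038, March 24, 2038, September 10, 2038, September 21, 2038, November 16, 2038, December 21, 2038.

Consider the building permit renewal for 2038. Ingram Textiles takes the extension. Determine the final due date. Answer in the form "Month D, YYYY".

April 22, 2038

The statutory due date is March 24, 2038.
March 24, 2038 falls on a listed holiday. Rolling to the next business day gives March 25, 2038, a Thursday.
Counting 20 further business days from March 25, 2038 reaches April 22, 2038.
April 22, 2038 is a Thursday and not a listed holiday, so it stands.
Final deadline: April 22, 2038.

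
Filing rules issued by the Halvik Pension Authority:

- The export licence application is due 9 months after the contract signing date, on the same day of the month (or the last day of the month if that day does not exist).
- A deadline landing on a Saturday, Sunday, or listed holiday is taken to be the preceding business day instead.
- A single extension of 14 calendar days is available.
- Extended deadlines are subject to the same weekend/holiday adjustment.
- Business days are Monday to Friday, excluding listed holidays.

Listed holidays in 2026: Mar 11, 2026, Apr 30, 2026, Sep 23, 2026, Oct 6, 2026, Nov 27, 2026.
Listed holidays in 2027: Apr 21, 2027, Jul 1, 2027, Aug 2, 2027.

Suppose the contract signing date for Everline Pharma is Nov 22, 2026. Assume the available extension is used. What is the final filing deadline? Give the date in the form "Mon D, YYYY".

9 months from Nov 22, 2026 is Aug 22, 2027.
Aug 22, 2027 falls on a Sunday. Rolling to the preceding business day gives Aug 20, 2027, a Friday.
Add the 14 calendar-day extension to Aug 20, 2027: Sep 3, 2027.
Since Sep 3, 2027 is a Friday and not a holiday, the date is unchanged.
The final due date is Sep 3, 2027.

Sep 3, 2027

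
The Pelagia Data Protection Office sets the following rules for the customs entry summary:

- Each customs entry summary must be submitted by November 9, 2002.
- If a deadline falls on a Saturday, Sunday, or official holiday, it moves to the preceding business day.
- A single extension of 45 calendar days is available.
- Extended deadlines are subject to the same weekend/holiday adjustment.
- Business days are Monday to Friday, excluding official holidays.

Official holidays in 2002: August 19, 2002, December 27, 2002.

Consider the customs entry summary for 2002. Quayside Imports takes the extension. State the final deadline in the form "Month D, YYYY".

Start from the fixed due date, November 9, 2002.
November 9, 2002 falls on a Saturday. Rolling to the preceding business day gives November 8, 2002, a Friday.
The 45-calendar-day extension moves the deadline from November 8, 2002 to December 23, 2002.
December 23, 2002 falls on a Monday, which is a business day, so no adjustment is needed.
Deadline: December 23, 2002.

December 23, 2002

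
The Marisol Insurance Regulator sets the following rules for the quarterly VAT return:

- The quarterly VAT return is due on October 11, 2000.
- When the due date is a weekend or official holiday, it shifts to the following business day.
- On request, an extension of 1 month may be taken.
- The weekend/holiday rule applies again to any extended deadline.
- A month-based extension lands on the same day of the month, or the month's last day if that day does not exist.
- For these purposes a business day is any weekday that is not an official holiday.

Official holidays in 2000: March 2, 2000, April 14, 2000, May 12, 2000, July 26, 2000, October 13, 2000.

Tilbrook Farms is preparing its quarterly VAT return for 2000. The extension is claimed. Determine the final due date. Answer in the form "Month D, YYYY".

November 13, 2000

The statutory due date is October 11, 2000.
October 11, 2000 falls on a Wednesday, which is a business day, so no adjustment is needed.
Applying the 1 month extension: 1 month after October 11, 2000 is November 11, 2000.
November 11, 2000 is a Saturday; the next business day is November 13, 2000 (Monday).
So the filing is due November 13, 2000.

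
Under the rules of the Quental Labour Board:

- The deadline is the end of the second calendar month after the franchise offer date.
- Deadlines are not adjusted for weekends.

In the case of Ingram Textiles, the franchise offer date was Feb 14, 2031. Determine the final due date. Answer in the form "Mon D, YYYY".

2 months after Feb 14, 2031 falls in April 2031; the last day of that month is Apr 30, 2031.
Apr 30, 2031 falls on a Wednesday. The rules make no weekend/holiday allowance, so it remains Apr 30, 2031.
Deadline: Apr 30, 2031.

Apr 30, 2031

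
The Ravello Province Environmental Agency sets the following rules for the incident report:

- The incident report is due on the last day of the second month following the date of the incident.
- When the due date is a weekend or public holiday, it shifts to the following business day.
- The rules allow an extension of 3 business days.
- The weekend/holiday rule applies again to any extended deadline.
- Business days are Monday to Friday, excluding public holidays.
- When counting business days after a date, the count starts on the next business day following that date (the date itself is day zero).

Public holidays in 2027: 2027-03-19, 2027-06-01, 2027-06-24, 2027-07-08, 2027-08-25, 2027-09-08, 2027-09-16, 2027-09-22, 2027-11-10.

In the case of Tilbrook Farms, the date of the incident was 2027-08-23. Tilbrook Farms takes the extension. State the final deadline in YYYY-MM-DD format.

2 months after 2027-08-23 falls in October 2027; the last day of that month is 2027-10-31.
2027-10-31 is a Sunday; the next business day is 2027-11-01 (Monday).
Applying the 3-business-day extension: 3 business days after 2027-11-01 is 2027-11-04.
2027-11-04 (Thursday) is already a business day.
Deadline: 2027-11-04.

2027-11-04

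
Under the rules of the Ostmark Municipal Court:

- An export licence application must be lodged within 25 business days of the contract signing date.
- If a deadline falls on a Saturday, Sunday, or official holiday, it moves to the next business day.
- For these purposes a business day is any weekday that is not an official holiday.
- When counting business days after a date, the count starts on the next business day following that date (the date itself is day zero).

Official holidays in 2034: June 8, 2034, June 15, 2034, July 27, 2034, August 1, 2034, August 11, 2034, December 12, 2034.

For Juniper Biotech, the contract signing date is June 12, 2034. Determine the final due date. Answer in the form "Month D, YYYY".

Starting the day after June 12, 2034 and counting 25 business days lands on July 18, 2034.
July 18, 2034 (Tuesday) is already a business day.
So the filing is due July 18, 2034.

July 18, 2034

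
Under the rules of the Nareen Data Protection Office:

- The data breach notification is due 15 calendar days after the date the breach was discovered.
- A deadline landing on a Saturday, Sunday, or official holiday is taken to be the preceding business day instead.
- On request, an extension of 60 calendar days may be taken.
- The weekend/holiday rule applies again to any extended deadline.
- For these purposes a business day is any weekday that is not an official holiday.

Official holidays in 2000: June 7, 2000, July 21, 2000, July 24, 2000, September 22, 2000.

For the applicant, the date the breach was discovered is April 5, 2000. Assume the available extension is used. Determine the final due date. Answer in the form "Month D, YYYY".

June 19, 2000

Adding 15 calendar days to April 5, 2000 gives April 20, 2000.
Since April 20, 2000 is a Thursday and not a holiday, the date is unchanged.
The 60-calendar-day extension moves the deadline from April 20, 2000 to June 19, 2000.
June 19, 2000 falls on a Monday, which is a business day, so no adjustment is needed.
Deadline: June 19, 2000.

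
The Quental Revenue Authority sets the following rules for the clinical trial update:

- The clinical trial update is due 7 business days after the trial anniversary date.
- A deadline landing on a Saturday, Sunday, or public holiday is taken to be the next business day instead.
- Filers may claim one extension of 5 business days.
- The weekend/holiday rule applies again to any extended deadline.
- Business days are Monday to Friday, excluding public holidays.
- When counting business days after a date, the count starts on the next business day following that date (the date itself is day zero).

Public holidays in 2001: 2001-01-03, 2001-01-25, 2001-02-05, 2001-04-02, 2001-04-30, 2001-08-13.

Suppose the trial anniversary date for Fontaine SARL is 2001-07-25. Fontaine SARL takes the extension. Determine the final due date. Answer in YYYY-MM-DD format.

Counting 7 business days after 2001-07-25 (skipping weekends and listed holidays) reaches 2001-08-03.
Since 2001-08-03 is a Friday and not a holiday, the date is unchanged.
Counting 5 further business days from 2001-08-03 reaches 2001-08-10.
2001-08-10 falls on a Friday, which is a business day, so no adjustment is needed.
Final deadline: 2001-08-10.

2001-08-10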